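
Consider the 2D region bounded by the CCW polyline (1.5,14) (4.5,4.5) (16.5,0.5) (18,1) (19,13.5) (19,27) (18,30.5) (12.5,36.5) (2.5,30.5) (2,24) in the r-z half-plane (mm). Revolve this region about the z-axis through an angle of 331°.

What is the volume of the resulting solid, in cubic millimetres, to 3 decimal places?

Profile (r,z), 10 vertices: (1.5,14) (4.5,4.5) (16.5,0.5) (18,1) (19,13.5) (19,27) (18,30.5) (12.5,36.5) (2.5,30.5) (2,24)
edge 0: (1.5,14)→(4.5,4.5)  cross = 1.5·4.5 − 4.5·14 = -56.2500; (r_i+r_j)·cross = 6·-56.2500 = -337.5000
edge 1: (4.5,4.5)→(16.5,0.5)  cross = 4.5·0.5 − 16.5·4.5 = -72.0000; (r_i+r_j)·cross = 21·-72.0000 = -1512.0000
edge 2: (16.5,0.5)→(18,1)  cross = 16.5·1 − 18·0.5 = 7.5000; (r_i+r_j)·cross = 34.5·7.5000 = 258.7500
edge 3: (18,1)→(19,13.5)  cross = 18·13.5 − 19·1 = 224.0000; (r_i+r_j)·cross = 37·224.0000 = 8288.0000
edge 4: (19,13.5)→(19,27)  cross = 19·27 − 19·13.5 = 256.5000; (r_i+r_j)·cross = 38·256.5000 = 9747.0000
edge 5: (19,27)→(18,30.5)  cross = 19·30.5 − 18·27 = 93.5000; (r_i+r_j)·cross = 37·93.5000 = 3459.5000
edge 6: (18,30.5)→(12.5,36.5)  cross = 18·36.5 − 12.5·30.5 = 275.7500; (r_i+r_j)·cross = 30.5·275.7500 = 8410.3750
edge 7: (12.5,36.5)→(2.5,30.5)  cross = 12.5·30.5 − 2.5·36.5 = 290.0000; (r_i+r_j)·cross = 15·290.0000 = 4350.0000
edge 8: (2.5,30.5)→(2,24)  cross = 2.5·24 − 2·30.5 = -1.0000; (r_i+r_j)·cross = 4.5·-1.0000 = -4.5000
edge 9: (2,24)→(1.5,14)  cross = 2·14 − 1.5·24 = -8.0000; (r_i+r_j)·cross = 3.5·-8.0000 = -28.0000
Σcross = 1010.0000 → A = |Σcross|/2 = 505.0000 mm²
Σ(r_i+r_j)·cross = 32631.6250 → first moment M = |Σ|/6 = 5438.6042
R_c = M/A = 5438.6042/505.0000 = 10.7695 mm
θ = 331° = 5.777040 rad
V = θ·R_c·A = 5.777040·10.7695·505.0000 = 31419.033 mm³

Volume = 31419.033 mm³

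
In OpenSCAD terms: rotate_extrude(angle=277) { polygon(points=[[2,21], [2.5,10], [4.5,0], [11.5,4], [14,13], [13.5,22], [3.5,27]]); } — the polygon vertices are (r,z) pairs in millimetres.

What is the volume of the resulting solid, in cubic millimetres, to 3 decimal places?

Profile (r,z), 7 vertices: (2,21) (2.5,10) (4.5,0) (11.5,4) (14,13) (13.5,22) (3.5,27)
edge 0: (2,21)→(2.5,10)  cross = 2·10 − 2.5·21 = -32.5000; (r_i+r_j)·cross = 4.5·-32.5000 = -146.2500
edge 1: (2.5,10)→(4.5,0)  cross = 2.5·0 − 4.5·10 = -45.0000; (r_i+r_j)·cross = 7·-45.0000 = -315.0000
edge 2: (4.5,0)→(11.5,4)  cross = 4.5·4 − 11.5·0 = 18.0000; (r_i+r_j)·cross = 16·18.0000 = 288.0000
edge 3: (11.5,4)→(14,13)  cross = 11.5·13 − 14·4 = 93.5000; (r_i+r_j)·cross = 25.5·93.5000 = 2384.2500
edge 4: (14,13)→(13.5,22)  cross = 14·22 − 13.5·13 = 132.5000; (r_i+r_j)·cross = 27.5·132.5000 = 3643.7500
edge 5: (13.5,22)→(3.5,27)  cross = 13.5·27 − 3.5·22 = 287.5000; (r_i+r_j)·cross = 17·287.5000 = 4887.5000
edge 6: (3.5,27)→(2,21)  cross = 3.5·21 − 2·27 = 19.5000; (r_i+r_j)·cross = 5.5·19.5000 = 107.2500
Σcross = 473.5000 → A = |Σcross|/2 = 236.7500 mm²
Σ(r_i+r_j)·cross = 10849.5000 → first moment M = |Σ|/6 = 1808.2500
R_c = M/A = 1808.2500/236.7500 = 7.6378 mm
θ = 277° = 4.834562 rad
V = θ·R_c·A = 4.834562·7.6378·236.7500 = 8742.097 mm³

Volume = 8742.097 mm³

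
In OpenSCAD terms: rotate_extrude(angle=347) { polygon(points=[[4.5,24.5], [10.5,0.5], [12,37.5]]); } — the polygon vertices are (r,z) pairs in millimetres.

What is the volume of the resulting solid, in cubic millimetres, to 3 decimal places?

Profile (r,z), 3 vertices: (4.5,24.5) (10.5,0.5) (12,37.5)
edge 0: (4.5,24.5)→(10.5,0.5)  cross = 4.5·0.5 − 10.5·24.5 = -255.0000; (r_i+r_j)·cross = 15·-255.0000 = -3825.0000
edge 1: (10.5,0.5)→(12,37.5)  cross = 10.5·37.5 − 12·0.5 = 387.7500; (r_i+r_j)·cross = 22.5·387.7500 = 8724.3750
edge 2: (12,37.5)→(4.5,24.5)  cross = 12·24.5 − 4.5·37.5 = 125.2500; (r_i+r_j)·cross = 16.5·125.2500 = 2066.6250
Σcross = 258.0000 → A = |Σcross|/2 = 129.0000 mm²
Σ(r_i+r_j)·cross = 6966.0000 → first moment M = |Σ|/6 = 1161.0000
R_c = M/A = 1161.0000/129.0000 = 9.0000 mm
θ = 347° = 6.056293 rad
V = θ·R_c·A = 6.056293·9.0000·129.0000 = 7031.356 mm³

Volume = 7031.356 mm³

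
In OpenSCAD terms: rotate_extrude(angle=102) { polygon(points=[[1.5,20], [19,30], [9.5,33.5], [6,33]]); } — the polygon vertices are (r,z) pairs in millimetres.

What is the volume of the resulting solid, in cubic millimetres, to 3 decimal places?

Volume = 1608.962 mm³

Profile (r,z), 4 vertices: (1.5,20) (19,30) (9.5,33.5) (6,33)
edge 0: (1.5,20)→(19,30)  cross = 1.5·30 − 19·20 = -335.0000; (r_i+r_j)·cross = 20.5·-335.0000 = -6867.5000
edge 1: (19,30)→(9.5,33.5)  cross = 19·33.5 − 9.5·30 = 351.5000; (r_i+r_j)·cross = 28.5·351.5000 = 10017.7500
edge 2: (9.5,33.5)→(6,33)  cross = 9.5·33 − 6·33.5 = 112.5000; (r_i+r_j)·cross = 15.5·112.5000 = 1743.7500
edge 3: (6,33)→(1.5,20)  cross = 6·20 − 1.5·33 = 70.5000; (r_i+r_j)·cross = 7.5·70.5000 = 528.7500
Σcross = 199.5000 → A = |Σcross|/2 = 99.7500 mm²
Σ(r_i+r_j)·cross = 5422.7500 → first moment M = |Σ|/6 = 903.7917
R_c = M/A = 903.7917/99.7500 = 9.0606 mm
θ = 102° = 1.780236 rad
V = θ·R_c·A = 1.780236·9.0606·99.7500 = 1608.962 mm³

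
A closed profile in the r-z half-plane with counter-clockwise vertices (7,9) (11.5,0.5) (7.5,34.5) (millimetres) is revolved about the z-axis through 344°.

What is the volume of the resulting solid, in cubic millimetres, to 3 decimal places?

Volume = 3096.028 mm³

Profile (r,z), 3 vertices: (7,9) (11.5,0.5) (7.5,34.5)
edge 0: (7,9)→(11.5,0.5)  cross = 7·0.5 − 11.5·9 = -100.0000; (r_i+r_j)·cross = 18.5·-100.0000 = -1850.0000
edge 1: (11.5,0.5)→(7.5,34.5)  cross = 11.5·34.5 − 7.5·0.5 = 393.0000; (r_i+r_j)·cross = 19·393.0000 = 7467.0000
edge 2: (7.5,34.5)→(7,9)  cross = 7.5·9 − 7·34.5 = -174.0000; (r_i+r_j)·cross = 14.5·-174.0000 = -2523.0000
Σcross = 119.0000 → A = |Σcross|/2 = 59.5000 mm²
Σ(r_i+r_j)·cross = 3094.0000 → first moment M = |Σ|/6 = 515.6667
R_c = M/A = 515.6667/59.5000 = 8.6667 mm
θ = 344° = 6.003933 rad
V = θ·R_c·A = 6.003933·8.6667·59.5000 = 3096.028 mm³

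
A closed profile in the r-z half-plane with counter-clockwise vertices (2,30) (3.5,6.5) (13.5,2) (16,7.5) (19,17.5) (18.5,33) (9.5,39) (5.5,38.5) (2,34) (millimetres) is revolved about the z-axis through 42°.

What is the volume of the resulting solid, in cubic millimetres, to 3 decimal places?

Volume = 3767.114 mm³

Profile (r,z), 9 vertices: (2,30) (3.5,6.5) (13.5,2) (16,7.5) (19,17.5) (18.5,33) (9.5,39) (5.5,38.5) (2,34)
edge 0: (2,30)→(3.5,6.5)  cross = 2·6.5 − 3.5·30 = -92.0000; (r_i+r_j)·cross = 5.5·-92.0000 = -506.0000
edge 1: (3.5,6.5)→(13.5,2)  cross = 3.5·2 − 13.5·6.5 = -80.7500; (r_i+r_j)·cross = 17·-80.7500 = -1372.7500
edge 2: (13.5,2)→(16,7.5)  cross = 13.5·7.5 − 16·2 = 69.2500; (r_i+r_j)·cross = 29.5·69.2500 = 2042.8750
edge 3: (16,7.5)→(19,17.5)  cross = 16·17.5 − 19·7.5 = 137.5000; (r_i+r_j)·cross = 35·137.5000 = 4812.5000
edge 4: (19,17.5)→(18.5,33)  cross = 19·33 − 18.5·17.5 = 303.2500; (r_i+r_j)·cross = 37.5·303.2500 = 11371.8750
edge 5: (18.5,33)→(9.5,39)  cross = 18.5·39 − 9.5·33 = 408.0000; (r_i+r_j)·cross = 28·408.0000 = 11424.0000
edge 6: (9.5,39)→(5.5,38.5)  cross = 9.5·38.5 − 5.5·39 = 151.2500; (r_i+r_j)·cross = 15·151.2500 = 2268.7500
edge 7: (5.5,38.5)→(2,34)  cross = 5.5·34 − 2·38.5 = 110.0000; (r_i+r_j)·cross = 7.5·110.0000 = 825.0000
edge 8: (2,34)→(2,30)  cross = 2·30 − 2·34 = -8.0000; (r_i+r_j)·cross = 4·-8.0000 = -32.0000
Σcross = 998.5000 → A = |Σcross|/2 = 499.2500 mm²
Σ(r_i+r_j)·cross = 30834.2500 → first moment M = |Σ|/6 = 5139.0417
R_c = M/A = 5139.0417/499.2500 = 10.2935 mm
θ = 42° = 0.733038 rad
V = θ·R_c·A = 0.733038·10.2935·499.2500 = 3767.114 mm³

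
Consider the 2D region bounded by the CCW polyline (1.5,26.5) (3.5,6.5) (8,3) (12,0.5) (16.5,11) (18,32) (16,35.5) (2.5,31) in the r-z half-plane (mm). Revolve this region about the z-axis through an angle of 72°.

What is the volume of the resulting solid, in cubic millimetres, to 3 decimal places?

Profile (r,z), 8 vertices: (1.5,26.5) (3.5,6.5) (8,3) (12,0.5) (16.5,11) (18,32) (16,35.5) (2.5,31)
edge 0: (1.5,26.5)→(3.5,6.5)  cross = 1.5·6.5 − 3.5·26.5 = -83.0000; (r_i+r_j)·cross = 5·-83.0000 = -415.0000
edge 1: (3.5,6.5)→(8,3)  cross = 3.5·3 − 8·6.5 = -41.5000; (r_i+r_j)·cross = 11.5·-41.5000 = -477.2500
edge 2: (8,3)→(12,0.5)  cross = 8·0.5 − 12·3 = -32.0000; (r_i+r_j)·cross = 20·-32.0000 = -640.0000
edge 3: (12,0.5)→(16.5,11)  cross = 12·11 − 16.5·0.5 = 123.7500; (r_i+r_j)·cross = 28.5·123.7500 = 3526.8750
edge 4: (16.5,11)→(18,32)  cross = 16.5·32 − 18·11 = 330.0000; (r_i+r_j)·cross = 34.5·330.0000 = 11385.0000
edge 5: (18,32)→(16,35.5)  cross = 18·35.5 − 16·32 = 127.0000; (r_i+r_j)·cross = 34·127.0000 = 4318.0000
edge 6: (16,35.5)→(2.5,31)  cross = 16·31 − 2.5·35.5 = 407.2500; (r_i+r_j)·cross = 18.5·407.2500 = 7534.1250
edge 7: (2.5,31)→(1.5,26.5)  cross = 2.5·26.5 − 1.5·31 = 19.7500; (r_i+r_j)·cross = 4·19.7500 = 79.0000
Σcross = 851.2500 → A = |Σcross|/2 = 425.6250 mm²
Σ(r_i+r_j)·cross = 25310.7500 → first moment M = |Σ|/6 = 4218.4583
R_c = M/A = 4218.4583/425.6250 = 9.9112 mm
θ = 72° = 1.256637 rad
V = θ·R_c·A = 1.256637·9.9112·425.6250 = 5301.071 mm³

Volume = 5301.071 mm³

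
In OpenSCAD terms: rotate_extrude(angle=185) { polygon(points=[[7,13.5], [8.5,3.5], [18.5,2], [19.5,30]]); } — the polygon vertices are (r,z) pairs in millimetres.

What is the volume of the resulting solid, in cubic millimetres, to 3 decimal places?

Volume = 9864.703 mm³

Profile (r,z), 4 vertices: (7,13.5) (8.5,3.5) (18.5,2) (19.5,30)
edge 0: (7,13.5)→(8.5,3.5)  cross = 7·3.5 − 8.5·13.5 = -90.2500; (r_i+r_j)·cross = 15.5·-90.2500 = -1398.8750
edge 1: (8.5,3.5)→(18.5,2)  cross = 8.5·2 − 18.5·3.5 = -47.7500; (r_i+r_j)·cross = 27·-47.7500 = -1289.2500
edge 2: (18.5,2)→(19.5,30)  cross = 18.5·30 − 19.5·2 = 516.0000; (r_i+r_j)·cross = 38·516.0000 = 19608.0000
edge 3: (19.5,30)→(7,13.5)  cross = 19.5·13.5 − 7·30 = 53.2500; (r_i+r_j)·cross = 26.5·53.2500 = 1411.1250
Σcross = 431.2500 → A = |Σcross|/2 = 215.6250 mm²
Σ(r_i+r_j)·cross = 18331.0000 → first moment M = |Σ|/6 = 3055.1667
R_c = M/A = 3055.1667/215.6250 = 14.1689 mm
θ = 185° = 3.228859 rad
V = θ·R_c·A = 3.228859·14.1689·215.6250 = 9864.703 mm³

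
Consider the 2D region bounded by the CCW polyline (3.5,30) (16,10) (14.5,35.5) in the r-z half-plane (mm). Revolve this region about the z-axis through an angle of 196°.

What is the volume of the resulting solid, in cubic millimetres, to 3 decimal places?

Profile (r,z), 3 vertices: (3.5,30) (16,10) (14.5,35.5)
edge 0: (3.5,30)→(16,10)  cross = 3.5·10 − 16·30 = -445.0000; (r_i+r_j)·cross = 19.5·-445.0000 = -8677.5000
edge 1: (16,10)→(14.5,35.5)  cross = 16·35.5 − 14.5·10 = 423.0000; (r_i+r_j)·cross = 30.5·423.0000 = 12901.5000
edge 2: (14.5,35.5)→(3.5,30)  cross = 14.5·30 − 3.5·35.5 = 310.7500; (r_i+r_j)·cross = 18·310.7500 = 5593.5000
Σcross = 288.7500 → A = |Σcross|/2 = 144.3750 mm²
Σ(r_i+r_j)·cross = 9817.5000 → first moment M = |Σ|/6 = 1636.2500
R_c = M/A = 1636.2500/144.3750 = 11.3333 mm
θ = 196° = 3.420845 rad
V = θ·R_c·A = 3.420845·11.3333·144.3750 = 5597.358 mm³

Volume = 5597.358 mm³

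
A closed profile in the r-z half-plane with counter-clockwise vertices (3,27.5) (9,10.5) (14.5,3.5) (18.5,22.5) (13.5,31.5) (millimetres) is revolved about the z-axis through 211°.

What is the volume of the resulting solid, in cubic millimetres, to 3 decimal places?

Volume = 10246.499 mm³

Profile (r,z), 5 vertices: (3,27.5) (9,10.5) (14.5,3.5) (18.5,22.5) (13.5,31.5)
edge 0: (3,27.5)→(9,10.5)  cross = 3·10.5 − 9·27.5 = -216.0000; (r_i+r_j)·cross = 12·-216.0000 = -2592.0000
edge 1: (9,10.5)→(14.5,3.5)  cross = 9·3.5 − 14.5·10.5 = -120.7500; (r_i+r_j)·cross = 23.5·-120.7500 = -2837.6250
edge 2: (14.5,3.5)→(18.5,22.5)  cross = 14.5·22.5 − 18.5·3.5 = 261.5000; (r_i+r_j)·cross = 33·261.5000 = 8629.5000
edge 3: (18.5,22.5)→(13.5,31.5)  cross = 18.5·31.5 − 13.5·22.5 = 279.0000; (r_i+r_j)·cross = 32·279.0000 = 8928.0000
edge 4: (13.5,31.5)→(3,27.5)  cross = 13.5·27.5 − 3·31.5 = 276.7500; (r_i+r_j)·cross = 16.5·276.7500 = 4566.3750
Σcross = 480.5000 → A = |Σcross|/2 = 240.2500 mm²
Σ(r_i+r_j)·cross = 16694.2500 → first moment M = |Σ|/6 = 2782.3750
R_c = M/A = 2782.3750/240.2500 = 11.5812 mm
θ = 211° = 3.682645 rad
V = θ·R_c·A = 3.682645·11.5812·240.2500 = 10246.499 mm³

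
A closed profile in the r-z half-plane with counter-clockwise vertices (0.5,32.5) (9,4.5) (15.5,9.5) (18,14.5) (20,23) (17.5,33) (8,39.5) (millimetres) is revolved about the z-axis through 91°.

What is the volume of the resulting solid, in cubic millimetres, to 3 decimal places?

Profile (r,z), 7 vertices: (0.5,32.5) (9,4.5) (15.5,9.5) (18,14.5) (20,23) (17.5,33) (8,39.5)
edge 0: (0.5,32.5)→(9,4.5)  cross = 0.5·4.5 − 9·32.5 = -290.2500; (r_i+r_j)·cross = 9.5·-290.2500 = -2757.3750
edge 1: (9,4.5)→(15.5,9.5)  cross = 9·9.5 − 15.5·4.5 = 15.7500; (r_i+r_j)·cross = 24.5·15.7500 = 385.8750
edge 2: (15.5,9.5)→(18,14.5)  cross = 15.5·14.5 − 18·9.5 = 53.7500; (r_i+r_j)·cross = 33.5·53.7500 = 1800.6250
edge 3: (18,14.5)→(20,23)  cross = 18·23 − 20·14.5 = 124.0000; (r_i+r_j)·cross = 38·124.0000 = 4712.0000
edge 4: (20,23)→(17.5,33)  cross = 20·33 − 17.5·23 = 257.5000; (r_i+r_j)·cross = 37.5·257.5000 = 9656.2500
edge 5: (17.5,33)→(8,39.5)  cross = 17.5·39.5 − 8·33 = 427.2500; (r_i+r_j)·cross = 25.5·427.2500 = 10894.8750
edge 6: (8,39.5)→(0.5,32.5)  cross = 8·32.5 − 0.5·39.5 = 240.2500; (r_i+r_j)·cross = 8.5·240.2500 = 2042.1250
Σcross = 828.2500 → A = |Σcross|/2 = 414.1250 mm²
Σ(r_i+r_j)·cross = 26734.3750 → first moment M = |Σ|/6 = 4455.7292
R_c = M/A = 4455.7292/414.1250 = 10.7594 mm
θ = 91° = 1.588250 rad
V = θ·R_c·A = 1.588250·10.7594·414.1250 = 7076.810 mm³

Volume = 7076.810 mm³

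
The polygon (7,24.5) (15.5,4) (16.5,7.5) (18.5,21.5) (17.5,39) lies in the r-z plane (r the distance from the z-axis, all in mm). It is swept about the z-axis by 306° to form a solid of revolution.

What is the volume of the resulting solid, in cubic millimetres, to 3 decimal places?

Profile (r,z), 5 vertices: (7,24.5) (15.5,4) (16.5,7.5) (18.5,21.5) (17.5,39)
edge 0: (7,24.5)→(15.5,4)  cross = 7·4 − 15.5·24.5 = -351.7500; (r_i+r_j)·cross = 22.5·-351.7500 = -7914.3750
edge 1: (15.5,4)→(16.5,7.5)  cross = 15.5·7.5 − 16.5·4 = 50.2500; (r_i+r_j)·cross = 32·50.2500 = 1608.0000
edge 2: (16.5,7.5)→(18.5,21.5)  cross = 16.5·21.5 − 18.5·7.5 = 216.0000; (r_i+r_j)·cross = 35·216.0000 = 7560.0000
edge 3: (18.5,21.5)→(17.5,39)  cross = 18.5·39 − 17.5·21.5 = 345.2500; (r_i+r_j)·cross = 36·345.2500 = 12429.0000
edge 4: (17.5,39)→(7,24.5)  cross = 17.5·24.5 − 7·39 = 155.7500; (r_i+r_j)·cross = 24.5·155.7500 = 3815.8750
Σcross = 415.5000 → A = |Σcross|/2 = 207.7500 mm²
Σ(r_i+r_j)·cross = 17498.5000 → first moment M = |Σ|/6 = 2916.4167
R_c = M/A = 2916.4167/207.7500 = 14.0381 mm
θ = 306° = 5.340708 rad
V = θ·R_c·A = 5.340708·14.0381·207.7500 = 15575.728 mm³

Volume = 15575.728 mm³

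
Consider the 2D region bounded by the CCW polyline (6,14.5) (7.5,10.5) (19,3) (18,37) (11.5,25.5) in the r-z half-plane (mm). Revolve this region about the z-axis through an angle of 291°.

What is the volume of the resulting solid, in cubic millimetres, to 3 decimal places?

Volume = 16873.614 mm³

Profile (r,z), 5 vertices: (6,14.5) (7.5,10.5) (19,3) (18,37) (11.5,25.5)
edge 0: (6,14.5)→(7.5,10.5)  cross = 6·10.5 − 7.5·14.5 = -45.7500; (r_i+r_j)·cross = 13.5·-45.7500 = -617.6250
edge 1: (7.5,10.5)→(19,3)  cross = 7.5·3 − 19·10.5 = -177.0000; (r_i+r_j)·cross = 26.5·-177.0000 = -4690.5000
edge 2: (19,3)→(18,37)  cross = 19·37 − 18·3 = 649.0000; (r_i+r_j)·cross = 37·649.0000 = 24013.0000
edge 3: (18,37)→(11.5,25.5)  cross = 18·25.5 − 11.5·37 = 33.5000; (r_i+r_j)·cross = 29.5·33.5000 = 988.2500
edge 4: (11.5,25.5)→(6,14.5)  cross = 11.5·14.5 − 6·25.5 = 13.7500; (r_i+r_j)·cross = 17.5·13.7500 = 240.6250
Σcross = 473.5000 → A = |Σcross|/2 = 236.7500 mm²
Σ(r_i+r_j)·cross = 19933.7500 → first moment M = |Σ|/6 = 3322.2917
R_c = M/A = 3322.2917/236.7500 = 14.0329 mm
θ = 291° = 5.078908 rad
V = θ·R_c·A = 5.078908·14.0329·236.7500 = 16873.614 mm³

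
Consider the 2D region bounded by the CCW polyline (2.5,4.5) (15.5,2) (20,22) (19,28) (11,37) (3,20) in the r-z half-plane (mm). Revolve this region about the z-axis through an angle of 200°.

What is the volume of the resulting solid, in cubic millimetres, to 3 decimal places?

Profile (r,z), 6 vertices: (2.5,4.5) (15.5,2) (20,22) (19,28) (11,37) (3,20)
edge 0: (2.5,4.5)→(15.5,2)  cross = 2.5·2 − 15.5·4.5 = -64.7500; (r_i+r_j)·cross = 18·-64.7500 = -1165.5000
edge 1: (15.5,2)→(20,22)  cross = 15.5·22 − 20·2 = 301.0000; (r_i+r_j)·cross = 35.5·301.0000 = 10685.5000
edge 2: (20,22)→(19,28)  cross = 20·28 − 19·22 = 142.0000; (r_i+r_j)·cross = 39·142.0000 = 5538.0000
edge 3: (19,28)→(11,37)  cross = 19·37 − 11·28 = 395.0000; (r_i+r_j)·cross = 30·395.0000 = 11850.0000
edge 4: (11,37)→(3,20)  cross = 11·20 − 3·37 = 109.0000; (r_i+r_j)·cross = 14·109.0000 = 1526.0000
edge 5: (3,20)→(2.5,4.5)  cross = 3·4.5 − 2.5·20 = -36.5000; (r_i+r_j)·cross = 5.5·-36.5000 = -200.7500
Σcross = 845.7500 → A = |Σcross|/2 = 422.8750 mm²
Σ(r_i+r_j)·cross = 28233.2500 → first moment M = |Σ|/6 = 4705.5417
R_c = M/A = 4705.5417/422.8750 = 11.1275 mm
θ = 200° = 3.490659 rad
V = θ·R_c·A = 3.490659·11.1275·422.8750 = 16425.439 mm³

Volume = 16425.439 mm³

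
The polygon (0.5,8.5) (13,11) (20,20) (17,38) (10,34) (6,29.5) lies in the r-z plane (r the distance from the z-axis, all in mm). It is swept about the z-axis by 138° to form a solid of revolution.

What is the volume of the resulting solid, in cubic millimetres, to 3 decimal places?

Volume = 9024.101 mm³

Profile (r,z), 6 vertices: (0.5,8.5) (13,11) (20,20) (17,38) (10,34) (6,29.5)
edge 0: (0.5,8.5)→(13,11)  cross = 0.5·11 − 13·8.5 = -105.0000; (r_i+r_j)·cross = 13.5·-105.0000 = -1417.5000
edge 1: (13,11)→(20,20)  cross = 13·20 − 20·11 = 40.0000; (r_i+r_j)·cross = 33·40.0000 = 1320.0000
edge 2: (20,20)→(17,38)  cross = 20·38 − 17·20 = 420.0000; (r_i+r_j)·cross = 37·420.0000 = 15540.0000
edge 3: (17,38)→(10,34)  cross = 17·34 − 10·38 = 198.0000; (r_i+r_j)·cross = 27·198.0000 = 5346.0000
edge 4: (10,34)→(6,29.5)  cross = 10·29.5 − 6·34 = 91.0000; (r_i+r_j)·cross = 16·91.0000 = 1456.0000
edge 5: (6,29.5)→(0.5,8.5)  cross = 6·8.5 − 0.5·29.5 = 36.2500; (r_i+r_j)·cross = 6.5·36.2500 = 235.6250
Σcross = 680.2500 → A = |Σcross|/2 = 340.1250 mm²
Σ(r_i+r_j)·cross = 22480.1250 → first moment M = |Σ|/6 = 3746.6875
R_c = M/A = 3746.6875/340.1250 = 11.0156 mm
θ = 138° = 2.408554 rad
V = θ·R_c·A = 2.408554·11.0156·340.1250 = 9024.101 mm³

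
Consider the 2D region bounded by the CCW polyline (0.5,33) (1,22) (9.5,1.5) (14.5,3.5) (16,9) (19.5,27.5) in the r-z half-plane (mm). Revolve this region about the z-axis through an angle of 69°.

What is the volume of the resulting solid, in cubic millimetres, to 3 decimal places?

Volume = 4480.162 mm³

Profile (r,z), 6 vertices: (0.5,33) (1,22) (9.5,1.5) (14.5,3.5) (16,9) (19.5,27.5)
edge 0: (0.5,33)→(1,22)  cross = 0.5·22 − 1·33 = -22.0000; (r_i+r_j)·cross = 1.5·-22.0000 = -33.0000
edge 1: (1,22)→(9.5,1.5)  cross = 1·1.5 − 9.5·22 = -207.5000; (r_i+r_j)·cross = 10.5·-207.5000 = -2178.7500
edge 2: (9.5,1.5)→(14.5,3.5)  cross = 9.5·3.5 − 14.5·1.5 = 11.5000; (r_i+r_j)·cross = 24·11.5000 = 276.0000
edge 3: (14.5,3.5)→(16,9)  cross = 14.5·9 − 16·3.5 = 74.5000; (r_i+r_j)·cross = 30.5·74.5000 = 2272.2500
edge 4: (16,9)→(19.5,27.5)  cross = 16·27.5 − 19.5·9 = 264.5000; (r_i+r_j)·cross = 35.5·264.5000 = 9389.7500
edge 5: (19.5,27.5)→(0.5,33)  cross = 19.5·33 − 0.5·27.5 = 629.7500; (r_i+r_j)·cross = 20·629.7500 = 12595.0000
Σcross = 750.7500 → A = |Σcross|/2 = 375.3750 mm²
Σ(r_i+r_j)·cross = 22321.2500 → first moment M = |Σ|/6 = 3720.2083
R_c = M/A = 3720.2083/375.3750 = 9.9106 mm
θ = 69° = 1.204277 rad
V = θ·R_c·A = 1.204277·9.9106·375.3750 = 4480.162 mm³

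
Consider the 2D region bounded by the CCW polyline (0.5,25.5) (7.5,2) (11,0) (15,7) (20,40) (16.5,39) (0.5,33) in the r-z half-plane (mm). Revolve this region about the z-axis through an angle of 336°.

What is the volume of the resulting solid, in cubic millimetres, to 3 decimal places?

Profile (r,z), 7 vertices: (0.5,25.5) (7.5,2) (11,0) (15,7) (20,40) (16.5,39) (0.5,33)
edge 0: (0.5,25.5)→(7.5,2)  cross = 0.5·2 − 7.5·25.5 = -190.2500; (r_i+r_j)·cross = 8·-190.2500 = -1522.0000
edge 1: (7.5,2)→(11,0)  cross = 7.5·0 − 11·2 = -22.0000; (r_i+r_j)·cross = 18.5·-22.0000 = -407.0000
edge 2: (11,0)→(15,7)  cross = 11·7 − 15·0 = 77.0000; (r_i+r_j)·cross = 26·77.0000 = 2002.0000
edge 3: (15,7)→(20,40)  cross = 15·40 − 20·7 = 460.0000; (r_i+r_j)·cross = 35·460.0000 = 16100.0000
edge 4: (20,40)→(16.5,39)  cross = 20·39 − 16.5·40 = 120.0000; (r_i+r_j)·cross = 36.5·120.0000 = 4380.0000
edge 5: (16.5,39)→(0.5,33)  cross = 16.5·33 − 0.5·39 = 525.0000; (r_i+r_j)·cross = 17·525.0000 = 8925.0000
edge 6: (0.5,33)→(0.5,25.5)  cross = 0.5·25.5 − 0.5·33 = -3.7500; (r_i+r_j)·cross = 1·-3.7500 = -3.7500
Σcross = 966.0000 → A = |Σcross|/2 = 483.0000 mm²
Σ(r_i+r_j)·cross = 29474.2500 → first moment M = |Σ|/6 = 4912.3750
R_c = M/A = 4912.3750/483.0000 = 10.1705 mm
θ = 336° = 5.864306 rad
V = θ·R_c·A = 5.864306·10.1705·483.0000 = 28807.672 mm³

Volume = 28807.672 mm³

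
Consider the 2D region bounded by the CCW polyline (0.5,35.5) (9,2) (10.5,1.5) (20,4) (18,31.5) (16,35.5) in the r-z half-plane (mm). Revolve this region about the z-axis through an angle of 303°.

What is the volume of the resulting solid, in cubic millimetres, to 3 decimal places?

Volume = 28263.684 mm³

Profile (r,z), 6 vertices: (0.5,35.5) (9,2) (10.5,1.5) (20,4) (18,31.5) (16,35.5)
edge 0: (0.5,35.5)→(9,2)  cross = 0.5·2 − 9·35.5 = -318.5000; (r_i+r_j)·cross = 9.5·-318.5000 = -3025.7500
edge 1: (9,2)→(10.5,1.5)  cross = 9·1.5 − 10.5·2 = -7.5000; (r_i+r_j)·cross = 19.5·-7.5000 = -146.2500
edge 2: (10.5,1.5)→(20,4)  cross = 10.5·4 − 20·1.5 = 12.0000; (r_i+r_j)·cross = 30.5·12.0000 = 366.0000
edge 3: (20,4)→(18,31.5)  cross = 20·31.5 − 18·4 = 558.0000; (r_i+r_j)·cross = 38·558.0000 = 21204.0000
edge 4: (18,31.5)→(16,35.5)  cross = 18·35.5 − 16·31.5 = 135.0000; (r_i+r_j)·cross = 34·135.0000 = 4590.0000
edge 5: (16,35.5)→(0.5,35.5)  cross = 16·35.5 − 0.5·35.5 = 550.2500; (r_i+r_j)·cross = 16.5·550.2500 = 9079.1250
Σcross = 929.2500 → A = |Σcross|/2 = 464.6250 mm²
Σ(r_i+r_j)·cross = 32067.1250 → first moment M = |Σ|/6 = 5344.5208
R_c = M/A = 5344.5208/464.6250 = 11.5029 mm
θ = 303° = 5.288348 rad
V = θ·R_c·A = 5.288348·11.5029·464.6250 = 28263.684 mm³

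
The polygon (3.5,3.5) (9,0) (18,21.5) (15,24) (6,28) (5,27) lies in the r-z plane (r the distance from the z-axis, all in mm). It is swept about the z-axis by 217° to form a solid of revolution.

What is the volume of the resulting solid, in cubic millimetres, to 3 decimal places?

Profile (r,z), 6 vertices: (3.5,3.5) (9,0) (18,21.5) (15,24) (6,28) (5,27)
edge 0: (3.5,3.5)→(9,0)  cross = 3.5·0 − 9·3.5 = -31.5000; (r_i+r_j)·cross = 12.5·-31.5000 = -393.7500
edge 1: (9,0)→(18,21.5)  cross = 9·21.5 − 18·0 = 193.5000; (r_i+r_j)·cross = 27·193.5000 = 5224.5000
edge 2: (18,21.5)→(15,24)  cross = 18·24 − 15·21.5 = 109.5000; (r_i+r_j)·cross = 33·109.5000 = 3613.5000
edge 3: (15,24)→(6,28)  cross = 15·28 − 6·24 = 276.0000; (r_i+r_j)·cross = 21·276.0000 = 5796.0000
edge 4: (6,28)→(5,27)  cross = 6·27 − 5·28 = 22.0000; (r_i+r_j)·cross = 11·22.0000 = 242.0000
edge 5: (5,27)→(3.5,3.5)  cross = 5·3.5 − 3.5·27 = -77.0000; (r_i+r_j)·cross = 8.5·-77.0000 = -654.5000
Σcross = 492.5000 → A = |Σcross|/2 = 246.2500 mm²
Σ(r_i+r_j)·cross = 13827.7500 → first moment M = |Σ|/6 = 2304.6250
R_c = M/A = 2304.6250/246.2500 = 9.3589 mm
θ = 217° = 3.787364 rad
V = θ·R_c·A = 3.787364·9.3589·246.2500 = 8728.455 mm³

Volume = 8728.455 mm³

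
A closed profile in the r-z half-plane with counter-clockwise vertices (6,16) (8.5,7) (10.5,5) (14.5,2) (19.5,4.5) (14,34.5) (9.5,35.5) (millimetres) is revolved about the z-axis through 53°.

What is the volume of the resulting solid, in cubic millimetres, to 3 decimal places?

Profile (r,z), 7 vertices: (6,16) (8.5,7) (10.5,5) (14.5,2) (19.5,4.5) (14,34.5) (9.5,35.5)
edge 0: (6,16)→(8.5,7)  cross = 6·7 − 8.5·16 = -94.0000; (r_i+r_j)·cross = 14.5·-94.0000 = -1363.0000
edge 1: (8.5,7)→(10.5,5)  cross = 8.5·5 − 10.5·7 = -31.0000; (r_i+r_j)·cross = 19·-31.0000 = -589.0000
edge 2: (10.5,5)→(14.5,2)  cross = 10.5·2 − 14.5·5 = -51.5000; (r_i+r_j)·cross = 25·-51.5000 = -1287.5000
edge 3: (14.5,2)→(19.5,4.5)  cross = 14.5·4.5 − 19.5·2 = 26.2500; (r_i+r_j)·cross = 34·26.2500 = 892.5000
edge 4: (19.5,4.5)→(14,34.5)  cross = 19.5·34.5 − 14·4.5 = 609.7500; (r_i+r_j)·cross = 33.5·609.7500 = 20426.6250
edge 5: (14,34.5)→(9.5,35.5)  cross = 14·35.5 − 9.5·34.5 = 169.2500; (r_i+r_j)·cross = 23.5·169.2500 = 3977.3750
edge 6: (9.5,35.5)→(6,16)  cross = 9.5·16 − 6·35.5 = -61.0000; (r_i+r_j)·cross = 15.5·-61.0000 = -945.5000
Σcross = 567.7500 → A = |Σcross|/2 = 283.8750 mm²
Σ(r_i+r_j)·cross = 21111.5000 → first moment M = |Σ|/6 = 3518.5833
R_c = M/A = 3518.5833/283.8750 = 12.3948 mm
θ = 53° = 0.925025 rad
V = θ·R_c·A = 0.925025·12.3948·283.8750 = 3254.776 mm³

Volume = 3254.776 mm³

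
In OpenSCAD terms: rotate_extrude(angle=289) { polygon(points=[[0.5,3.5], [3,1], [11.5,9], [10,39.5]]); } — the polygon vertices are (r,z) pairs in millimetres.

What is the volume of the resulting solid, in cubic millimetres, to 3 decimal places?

Profile (r,z), 4 vertices: (0.5,3.5) (3,1) (11.5,9) (10,39.5)
edge 0: (0.5,3.5)→(3,1)  cross = 0.5·1 − 3·3.5 = -10.0000; (r_i+r_j)·cross = 3.5·-10.0000 = -35.0000
edge 1: (3,1)→(11.5,9)  cross = 3·9 − 11.5·1 = 15.5000; (r_i+r_j)·cross = 14.5·15.5000 = 224.7500
edge 2: (11.5,9)→(10,39.5)  cross = 11.5·39.5 − 10·9 = 364.2500; (r_i+r_j)·cross = 21.5·364.2500 = 7831.3750
edge 3: (10,39.5)→(0.5,3.5)  cross = 10·3.5 − 0.5·39.5 = 15.2500; (r_i+r_j)·cross = 10.5·15.2500 = 160.1250
Σcross = 385.0000 → A = |Σcross|/2 = 192.5000 mm²
Σ(r_i+r_j)·cross = 8181.2500 → first moment M = |Σ|/6 = 1363.5417
R_c = M/A = 1363.5417/192.5000 = 7.0833 mm
θ = 289° = 5.044002 rad
V = θ·R_c·A = 5.044002·7.0833·192.5000 = 6877.706 mm³

Volume = 6877.706 mm³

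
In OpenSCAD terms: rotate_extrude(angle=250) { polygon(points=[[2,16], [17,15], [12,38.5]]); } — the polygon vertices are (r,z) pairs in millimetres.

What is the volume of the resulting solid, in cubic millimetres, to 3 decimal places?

Volume = 7833.983 mm³

Profile (r,z), 3 vertices: (2,16) (17,15) (12,38.5)
edge 0: (2,16)→(17,15)  cross = 2·15 − 17·16 = -242.0000; (r_i+r_j)·cross = 19·-242.0000 = -4598.0000
edge 1: (17,15)→(12,38.5)  cross = 17·38.5 − 12·15 = 474.5000; (r_i+r_j)·cross = 29·474.5000 = 13760.5000
edge 2: (12,38.5)→(2,16)  cross = 12·16 − 2·38.5 = 115.0000; (r_i+r_j)·cross = 14·115.0000 = 1610.0000
Σcross = 347.5000 → A = |Σcross|/2 = 173.7500 mm²
Σ(r_i+r_j)·cross = 10772.5000 → first moment M = |Σ|/6 = 1795.4167
R_c = M/A = 1795.4167/173.7500 = 10.3333 mm
θ = 250° = 4.363323 rad
V = θ·R_c·A = 4.363323·10.3333·173.7500 = 7833.983 mm³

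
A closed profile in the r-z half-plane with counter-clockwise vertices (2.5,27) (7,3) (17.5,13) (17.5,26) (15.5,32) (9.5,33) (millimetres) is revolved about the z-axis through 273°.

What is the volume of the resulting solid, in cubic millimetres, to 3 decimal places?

Volume = 15595.023 mm³

Profile (r,z), 6 vertices: (2.5,27) (7,3) (17.5,13) (17.5,26) (15.5,32) (9.5,33)
edge 0: (2.5,27)→(7,3)  cross = 2.5·3 − 7·27 = -181.5000; (r_i+r_j)·cross = 9.5·-181.5000 = -1724.2500
edge 1: (7,3)→(17.5,13)  cross = 7·13 − 17.5·3 = 38.5000; (r_i+r_j)·cross = 24.5·38.5000 = 943.2500
edge 2: (17.5,13)→(17.5,26)  cross = 17.5·26 − 17.5·13 = 227.5000; (r_i+r_j)·cross = 35·227.5000 = 7962.5000
edge 3: (17.5,26)→(15.5,32)  cross = 17.5·32 − 15.5·26 = 157.0000; (r_i+r_j)·cross = 33·157.0000 = 5181.0000
edge 4: (15.5,32)→(9.5,33)  cross = 15.5·33 − 9.5·32 = 207.5000; (r_i+r_j)·cross = 25·207.5000 = 5187.5000
edge 5: (9.5,33)→(2.5,27)  cross = 9.5·27 − 2.5·33 = 174.0000; (r_i+r_j)·cross = 12·174.0000 = 2088.0000
Σcross = 623.0000 → A = |Σcross|/2 = 311.5000 mm²
Σ(r_i+r_j)·cross = 19638.0000 → first moment M = |Σ|/6 = 3273.0000
R_c = M/A = 3273.0000/311.5000 = 10.5072 mm
θ = 273° = 4.764749 rad
V = θ·R_c·A = 4.764749·10.5072·311.5000 = 15595.023 mm³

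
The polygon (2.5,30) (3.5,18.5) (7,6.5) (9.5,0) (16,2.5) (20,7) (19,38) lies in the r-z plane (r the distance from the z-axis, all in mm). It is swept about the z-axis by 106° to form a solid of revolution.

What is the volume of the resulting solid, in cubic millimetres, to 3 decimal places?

Profile (r,z), 7 vertices: (2.5,30) (3.5,18.5) (7,6.5) (9.5,0) (16,2.5) (20,7) (19,38)
edge 0: (2.5,30)→(3.5,18.5)  cross = 2.5·18.5 − 3.5·30 = -58.7500; (r_i+r_j)·cross = 6·-58.7500 = -352.5000
edge 1: (3.5,18.5)→(7,6.5)  cross = 3.5·6.5 − 7·18.5 = -106.7500; (r_i+r_j)·cross = 10.5·-106.7500 = -1120.8750
edge 2: (7,6.5)→(9.5,0)  cross = 7·0 − 9.5·6.5 = -61.7500; (r_i+r_j)·cross = 16.5·-61.7500 = -1018.8750
edge 3: (9.5,0)→(16,2.5)  cross = 9.5·2.5 − 16·0 = 23.7500; (r_i+r_j)·cross = 25.5·23.7500 = 605.6250
edge 4: (16,2.5)→(20,7)  cross = 16·7 − 20·2.5 = 62.0000; (r_i+r_j)·cross = 36·62.0000 = 2232.0000
edge 5: (20,7)→(19,38)  cross = 20·38 − 19·7 = 627.0000; (r_i+r_j)·cross = 39·627.0000 = 24453.0000
edge 6: (19,38)→(2.5,30)  cross = 19·30 − 2.5·38 = 475.0000; (r_i+r_j)·cross = 21.5·475.0000 = 10212.5000
Σcross = 960.5000 → A = |Σcross|/2 = 480.2500 mm²
Σ(r_i+r_j)·cross = 35010.8750 → first moment M = |Σ|/6 = 5835.1458
R_c = M/A = 5835.1458/480.2500 = 12.1502 mm
θ = 106° = 1.850049 rad
V = θ·R_c·A = 1.850049·12.1502·480.2500 = 10795.306 mm³

Volume = 10795.306 mm³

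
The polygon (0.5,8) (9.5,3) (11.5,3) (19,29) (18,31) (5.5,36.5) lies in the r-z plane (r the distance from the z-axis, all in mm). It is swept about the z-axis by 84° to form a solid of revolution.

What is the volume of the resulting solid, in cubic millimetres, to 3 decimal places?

Volume = 5284.840 mm³

Profile (r,z), 6 vertices: (0.5,8) (9.5,3) (11.5,3) (19,29) (18,31) (5.5,36.5)
edge 0: (0.5,8)→(9.5,3)  cross = 0.5·3 − 9.5·8 = -74.5000; (r_i+r_j)·cross = 10·-74.5000 = -745.0000
edge 1: (9.5,3)→(11.5,3)  cross = 9.5·3 − 11.5·3 = -6.0000; (r_i+r_j)·cross = 21·-6.0000 = -126.0000
edge 2: (11.5,3)→(19,29)  cross = 11.5·29 − 19·3 = 276.5000; (r_i+r_j)·cross = 30.5·276.5000 = 8433.2500
edge 3: (19,29)→(18,31)  cross = 19·31 − 18·29 = 67.0000; (r_i+r_j)·cross = 37·67.0000 = 2479.0000
edge 4: (18,31)→(5.5,36.5)  cross = 18·36.5 − 5.5·31 = 486.5000; (r_i+r_j)·cross = 23.5·486.5000 = 11432.7500
edge 5: (5.5,36.5)→(0.5,8)  cross = 5.5·8 − 0.5·36.5 = 25.7500; (r_i+r_j)·cross = 6·25.7500 = 154.5000
Σcross = 775.2500 → A = |Σcross|/2 = 387.6250 mm²
Σ(r_i+r_j)·cross = 21628.5000 → first moment M = |Σ|/6 = 3604.7500
R_c = M/A = 3604.7500/387.6250 = 9.2996 mm
θ = 84° = 1.466077 rad
V = θ·R_c·A = 1.466077·9.2996·387.6250 = 5284.840 mm³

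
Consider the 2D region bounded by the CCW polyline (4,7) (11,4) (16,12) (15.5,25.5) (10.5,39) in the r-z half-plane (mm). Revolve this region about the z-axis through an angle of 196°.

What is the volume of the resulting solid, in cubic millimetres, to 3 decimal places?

Profile (r,z), 5 vertices: (4,7) (11,4) (16,12) (15.5,25.5) (10.5,39)
edge 0: (4,7)→(11,4)  cross = 4·4 − 11·7 = -61.0000; (r_i+r_j)·cross = 15·-61.0000 = -915.0000
edge 1: (11,4)→(16,12)  cross = 11·12 − 16·4 = 68.0000; (r_i+r_j)·cross = 27·68.0000 = 1836.0000
edge 2: (16,12)→(15.5,25.5)  cross = 16·25.5 − 15.5·12 = 222.0000; (r_i+r_j)·cross = 31.5·222.0000 = 6993.0000
edge 3: (15.5,25.5)→(10.5,39)  cross = 15.5·39 − 10.5·25.5 = 336.7500; (r_i+r_j)·cross = 26·336.7500 = 8755.5000
edge 4: (10.5,39)→(4,7)  cross = 10.5·7 − 4·39 = -82.5000; (r_i+r_j)·cross = 14.5·-82.5000 = -1196.2500
Σcross = 483.2500 → A = |Σcross|/2 = 241.6250 mm²
Σ(r_i+r_j)·cross = 15473.2500 → first moment M = |Σ|/6 = 2578.8750
R_c = M/A = 2578.8750/241.6250 = 10.6730 mm
θ = 196° = 3.420845 rad
V = θ·R_c·A = 3.420845·10.6730·241.6250 = 8821.933 mm³

Volume = 8821.933 mm³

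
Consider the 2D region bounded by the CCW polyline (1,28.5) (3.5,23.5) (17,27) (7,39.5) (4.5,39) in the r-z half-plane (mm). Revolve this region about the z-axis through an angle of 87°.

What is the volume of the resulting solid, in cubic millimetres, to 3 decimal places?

Volume = 1662.846 mm³

Profile (r,z), 5 vertices: (1,28.5) (3.5,23.5) (17,27) (7,39.5) (4.5,39)
edge 0: (1,28.5)→(3.5,23.5)  cross = 1·23.5 − 3.5·28.5 = -76.2500; (r_i+r_j)·cross = 4.5·-76.2500 = -343.1250
edge 1: (3.5,23.5)→(17,27)  cross = 3.5·27 − 17·23.5 = -305.0000; (r_i+r_j)·cross = 20.5·-305.0000 = -6252.5000
edge 2: (17,27)→(7,39.5)  cross = 17·39.5 − 7·27 = 482.5000; (r_i+r_j)·cross = 24·482.5000 = 11580.0000
edge 3: (7,39.5)→(4.5,39)  cross = 7·39 − 4.5·39.5 = 95.2500; (r_i+r_j)·cross = 11.5·95.2500 = 1095.3750
edge 4: (4.5,39)→(1,28.5)  cross = 4.5·28.5 − 1·39 = 89.2500; (r_i+r_j)·cross = 5.5·89.2500 = 490.8750
Σcross = 285.7500 → A = |Σcross|/2 = 142.8750 mm²
Σ(r_i+r_j)·cross = 6570.6250 → first moment M = |Σ|/6 = 1095.1042
R_c = M/A = 1095.1042/142.8750 = 7.6648 mm
θ = 87° = 1.518436 rad
V = θ·R_c·A = 1.518436·7.6648·142.8750 = 1662.846 mm³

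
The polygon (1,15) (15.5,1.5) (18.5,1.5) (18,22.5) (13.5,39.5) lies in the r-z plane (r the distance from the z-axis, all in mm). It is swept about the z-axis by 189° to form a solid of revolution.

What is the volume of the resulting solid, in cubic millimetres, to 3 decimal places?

Volume = 13983.622 mm³

Profile (r,z), 5 vertices: (1,15) (15.5,1.5) (18.5,1.5) (18,22.5) (13.5,39.5)
edge 0: (1,15)→(15.5,1.5)  cross = 1·1.5 − 15.5·15 = -231.0000; (r_i+r_j)·cross = 16.5·-231.0000 = -3811.5000
edge 1: (15.5,1.5)→(18.5,1.5)  cross = 15.5·1.5 − 18.5·1.5 = -4.5000; (r_i+r_j)·cross = 34·-4.5000 = -153.0000
edge 2: (18.5,1.5)→(18,22.5)  cross = 18.5·22.5 − 18·1.5 = 389.2500; (r_i+r_j)·cross = 36.5·389.2500 = 14207.6250
edge 3: (18,22.5)→(13.5,39.5)  cross = 18·39.5 − 13.5·22.5 = 407.2500; (r_i+r_j)·cross = 31.5·407.2500 = 12828.3750
edge 4: (13.5,39.5)→(1,15)  cross = 13.5·15 − 1·39.5 = 163.0000; (r_i+r_j)·cross = 14.5·163.0000 = 2363.5000
Σcross = 724.0000 → A = |Σcross|/2 = 362.0000 mm²
Σ(r_i+r_j)·cross = 25435.0000 → first moment M = |Σ|/6 = 4239.1667
R_c = M/A = 4239.1667/362.0000 = 11.7104 mm
θ = 189° = 3.298672 rad
V = θ·R_c·A = 3.298672·11.7104·362.0000 = 13983.622 mm³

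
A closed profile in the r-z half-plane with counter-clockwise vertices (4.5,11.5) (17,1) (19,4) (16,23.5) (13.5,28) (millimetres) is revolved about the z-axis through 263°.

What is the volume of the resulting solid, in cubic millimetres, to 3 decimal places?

Profile (r,z), 5 vertices: (4.5,11.5) (17,1) (19,4) (16,23.5) (13.5,28)
edge 0: (4.5,11.5)→(17,1)  cross = 4.5·1 − 17·11.5 = -191.0000; (r_i+r_j)·cross = 21.5·-191.0000 = -4106.5000
edge 1: (17,1)→(19,4)  cross = 17·4 − 19·1 = 49.0000; (r_i+r_j)·cross = 36·49.0000 = 1764.0000
edge 2: (19,4)→(16,23.5)  cross = 19·23.5 − 16·4 = 382.5000; (r_i+r_j)·cross = 35·382.5000 = 13387.5000
edge 3: (16,23.5)→(13.5,28)  cross = 16·28 − 13.5·23.5 = 130.7500; (r_i+r_j)·cross = 29.5·130.7500 = 3857.1250
edge 4: (13.5,28)→(4.5,11.5)  cross = 13.5·11.5 − 4.5·28 = 29.2500; (r_i+r_j)·cross = 18·29.2500 = 526.5000
Σcross = 400.5000 → A = |Σcross|/2 = 200.2500 mm²
Σ(r_i+r_j)·cross = 15428.6250 → first moment M = |Σ|/6 = 2571.4375
R_c = M/A = 2571.4375/200.2500 = 12.8411 mm
θ = 263° = 4.590216 rad
V = θ·R_c·A = 4.590216·12.8411·200.2500 = 11803.453 mm³

Volume = 11803.453 mm³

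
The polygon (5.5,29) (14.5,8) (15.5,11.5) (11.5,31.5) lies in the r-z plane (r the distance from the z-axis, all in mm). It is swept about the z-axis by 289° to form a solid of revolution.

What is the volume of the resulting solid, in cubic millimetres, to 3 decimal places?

Profile (r,z), 4 vertices: (5.5,29) (14.5,8) (15.5,11.5) (11.5,31.5)
edge 0: (5.5,29)→(14.5,8)  cross = 5.5·8 − 14.5·29 = -376.5000; (r_i+r_j)·cross = 20·-376.5000 = -7530.0000
edge 1: (14.5,8)→(15.5,11.5)  cross = 14.5·11.5 − 15.5·8 = 42.7500; (r_i+r_j)·cross = 30·42.7500 = 1282.5000
edge 2: (15.5,11.5)→(11.5,31.5)  cross = 15.5·31.5 − 11.5·11.5 = 356.0000; (r_i+r_j)·cross = 27·356.0000 = 9612.0000
edge 3: (11.5,31.5)→(5.5,29)  cross = 11.5·29 − 5.5·31.5 = 160.2500; (r_i+r_j)·cross = 17·160.2500 = 2724.2500
Σcross = 182.5000 → A = |Σcross|/2 = 91.2500 mm²
Σ(r_i+r_j)·cross = 6088.7500 → first moment M = |Σ|/6 = 1014.7917
R_c = M/A = 1014.7917/91.2500 = 11.1210 mm
θ = 289° = 5.044002 rad
V = θ·R_c·A = 5.044002·11.1210·91.2500 = 5118.611 mm³

Volume = 5118.611 mm³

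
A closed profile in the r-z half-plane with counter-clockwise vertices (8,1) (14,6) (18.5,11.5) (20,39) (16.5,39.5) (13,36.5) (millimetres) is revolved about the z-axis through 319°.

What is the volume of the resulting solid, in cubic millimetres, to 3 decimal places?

Profile (r,z), 6 vertices: (8,1) (14,6) (18.5,11.5) (20,39) (16.5,39.5) (13,36.5)
edge 0: (8,1)→(14,6)  cross = 8·6 − 14·1 = 34.0000; (r_i+r_j)·cross = 22·34.0000 = 748.0000
edge 1: (14,6)→(18.5,11.5)  cross = 14·11.5 − 18.5·6 = 50.0000; (r_i+r_j)·cross = 32.5·50.0000 = 1625.0000
edge 2: (18.5,11.5)→(20,39)  cross = 18.5·39 − 20·11.5 = 491.5000; (r_i+r_j)·cross = 38.5·491.5000 = 18922.7500
edge 3: (20,39)→(16.5,39.5)  cross = 20·39.5 − 16.5·39 = 146.5000; (r_i+r_j)·cross = 36.5·146.5000 = 5347.2500
edge 4: (16.5,39.5)→(13,36.5)  cross = 16.5·36.5 − 13·39.5 = 88.7500; (r_i+r_j)·cross = 29.5·88.7500 = 2618.1250
edge 5: (13,36.5)→(8,1)  cross = 13·1 − 8·36.5 = -279.0000; (r_i+r_j)·cross = 21·-279.0000 = -5859.0000
Σcross = 531.7500 → A = |Σcross|/2 = 265.8750 mm²
Σ(r_i+r_j)·cross = 23402.1250 → first moment M = |Σ|/6 = 3900.3542
R_c = M/A = 3900.3542/265.8750 = 14.6699 mm
θ = 319° = 5.567600 rad
V = θ·R_c·A = 5.567600·14.6699·265.8750 = 21715.613 mm³

Volume = 21715.613 mm³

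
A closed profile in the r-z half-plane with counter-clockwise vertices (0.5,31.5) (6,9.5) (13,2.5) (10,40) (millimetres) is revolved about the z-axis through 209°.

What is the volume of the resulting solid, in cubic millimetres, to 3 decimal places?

Volume = 6823.322 mm³

Profile (r,z), 4 vertices: (0.5,31.5) (6,9.5) (13,2.5) (10,40)
edge 0: (0.5,31.5)→(6,9.5)  cross = 0.5·9.5 − 6·31.5 = -184.2500; (r_i+r_j)·cross = 6.5·-184.2500 = -1197.6250
edge 1: (6,9.5)→(13,2.5)  cross = 6·2.5 − 13·9.5 = -108.5000; (r_i+r_j)·cross = 19·-108.5000 = -2061.5000
edge 2: (13,2.5)→(10,40)  cross = 13·40 − 10·2.5 = 495.0000; (r_i+r_j)·cross = 23·495.0000 = 11385.0000
edge 3: (10,40)→(0.5,31.5)  cross = 10·31.5 − 0.5·40 = 295.0000; (r_i+r_j)·cross = 10.5·295.0000 = 3097.5000
Σcross = 497.2500 → A = |Σcross|/2 = 248.6250 mm²
Σ(r_i+r_j)·cross = 11223.3750 → first moment M = |Σ|/6 = 1870.5625
R_c = M/A = 1870.5625/248.6250 = 7.5236 mm
θ = 209° = 3.647738 rad
V = θ·R_c·A = 3.647738·7.5236·248.6250 = 6823.322 mm³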